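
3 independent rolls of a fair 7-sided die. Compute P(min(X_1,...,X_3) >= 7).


P(min >= 7) = P(all X_i >= 7) = (P(X_1 >= 7))^3
= (1/7)^3 = 1/343

1/343


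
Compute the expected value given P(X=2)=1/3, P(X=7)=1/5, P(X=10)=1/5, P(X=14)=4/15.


E[X] = sum(x * P(x))
= 2*1/3 + 7*1/5 + 10*1/5 + 14*4/15
= 39/5

39/5


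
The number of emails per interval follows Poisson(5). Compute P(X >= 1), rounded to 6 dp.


P(X>=1) = 1 - P(X<=0) = 1 - (e^(-5)*5^0/0!)
≈ 1 - 0.0067379470 = 0.9932620530
≈ 0.993262

0.993262


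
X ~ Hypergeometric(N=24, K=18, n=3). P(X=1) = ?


P(X=1) = C(18,1)*C(6,2) / C(24,3)
= 18*15 / 2024
= 270/2024 = 135/1012

135/1012


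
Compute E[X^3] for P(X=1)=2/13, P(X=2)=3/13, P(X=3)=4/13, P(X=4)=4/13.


E[X^3] = sum(g(x)*P(x))
= 1*2/13 + 8*3/13 + 27*4/13 + 64*4/13
= 30

30


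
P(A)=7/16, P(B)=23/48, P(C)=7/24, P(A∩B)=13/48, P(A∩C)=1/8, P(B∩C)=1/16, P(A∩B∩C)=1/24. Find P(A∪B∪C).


P(A∪B∪C) = P(A)+P(B)+P(C) - P(AB)-P(AC)-P(BC) + P(ABC)
= 7/16+23/48+7/24 - 13/48-1/8-1/16 + 1/24
= 19/24

19/24


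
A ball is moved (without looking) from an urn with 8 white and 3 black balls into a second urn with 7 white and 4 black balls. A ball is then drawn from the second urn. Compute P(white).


P(transfer white) = 8/11; P(transfer black) = 3/11
If white transferred: Urn II has 8 white of 12, so P(white|white moved) = 2/3
If black transferred: Urn II has 7 white of 12, so P(white|black moved) = 7/12
By total probability: P(white) = 8/11*2/3 + 3/11*7/12 = 85/132

85/132


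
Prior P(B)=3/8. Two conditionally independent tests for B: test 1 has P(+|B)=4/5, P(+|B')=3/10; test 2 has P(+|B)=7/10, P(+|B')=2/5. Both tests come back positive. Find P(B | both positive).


After test 1: P(+) = 4/5*3/8 + 3/10*5/8 = 39/80
P(B|+) = (3/10)/(39/80) = 8/13
After test 2 (use post1 as new prior): P(+) = 7/10*8/13 + 2/5*5/13 = 38/65
P(B|+,+) = (28/65)/(38/65) = 14/19

14/19


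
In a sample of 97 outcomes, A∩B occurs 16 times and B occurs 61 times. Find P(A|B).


P(A|B) = P(A∩B)/P(B) = (16/97)/(61/97) = 16/61

16/61


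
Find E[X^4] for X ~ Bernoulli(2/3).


For Bernoulli: X in {0,1}
E[X^4] = 0^4*(1-2/3) + 1^4*2/3 = 2/3

2/3


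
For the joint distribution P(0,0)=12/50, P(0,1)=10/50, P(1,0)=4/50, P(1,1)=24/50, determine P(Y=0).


P(Y=0) = P(0,0)+P(1,0) = 12/50 + 4/50 = 16/50 = 8/25

8/25


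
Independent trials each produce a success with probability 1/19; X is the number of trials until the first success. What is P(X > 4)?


P(X > 4) = P(first 4 trials all fail) = (1-p)^4 = (18/19)^4 = 104976/130321

104976/130321


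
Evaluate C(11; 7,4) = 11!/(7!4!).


11! = 39916800
Denominator: 7!=5040 * 4!=24
Coefficient = 39916800 / 120960 = 330

330


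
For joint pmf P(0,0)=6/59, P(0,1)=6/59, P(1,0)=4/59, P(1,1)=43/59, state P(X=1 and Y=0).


Read from table: P(X=1, Y=0) = 4/59

4/59


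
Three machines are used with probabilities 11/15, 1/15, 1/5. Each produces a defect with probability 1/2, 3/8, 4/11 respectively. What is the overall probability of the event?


P(A) = P(A|B1)P(B1) + P(A|B2)P(B2) + P(A|B3)P(B3)
= 1/2*11/15 + 3/8*1/15 + 4/11*1/5
= 11/30 + 1/40 + 4/55 = 613/1320

613/1320


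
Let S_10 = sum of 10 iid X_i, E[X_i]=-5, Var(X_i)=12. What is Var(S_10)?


By independence, Var(S_n) = n*Var(X_1) = 10*12 = 120

120


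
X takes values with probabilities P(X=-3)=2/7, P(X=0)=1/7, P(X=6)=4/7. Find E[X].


E[X] = sum(x * P(x))
= -3*2/7 + 0*1/7 + 6*4/7
= 18/7

18/7


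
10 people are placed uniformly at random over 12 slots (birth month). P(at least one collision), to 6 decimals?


P(all different) = prod((12-i)/12 for i=0..9) = 0.003868
P(at least one match) = 1 - 0.003868 = 0.996132

0.996132


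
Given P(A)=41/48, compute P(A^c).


P(A') = 1 - P(A) = 1 - 41/48 = 7/48

7/48


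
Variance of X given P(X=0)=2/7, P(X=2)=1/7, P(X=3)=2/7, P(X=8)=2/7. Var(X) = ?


E[X] = 24/7, E[X^2] = 150/7
Var(X) = E[X^2] - (E[X])^2 = 150/7 - (24/7)^2 = 474/49

474/49


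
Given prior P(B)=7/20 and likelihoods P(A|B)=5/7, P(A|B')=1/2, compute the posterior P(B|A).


P(A) = P(A|B)P(B) + P(A|B')P(B') = 5/7*7/20 + 1/2*13/20 = 23/40
P(B|A) = P(A|B)P(B)/P(A) = (1/4)/(23/40) = 10/23

10/23


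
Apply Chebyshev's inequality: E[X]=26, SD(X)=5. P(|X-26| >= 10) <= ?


k = 10/5 = 2
Chebyshev: P(|X-mu| >= k*sigma) <= 1/k^2 = 1/2^2 = 1/4

1/4


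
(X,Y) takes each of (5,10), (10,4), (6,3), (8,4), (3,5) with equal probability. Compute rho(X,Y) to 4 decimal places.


Cov(X,Y) = -2.2800, Var(X) = 5.8400, Var(Y) = 6.1600
rho = Cov/(sqrt(VarX)*sqrt(VarY)) = -0.3801

-0.3801


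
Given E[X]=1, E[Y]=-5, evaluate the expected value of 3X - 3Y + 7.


E[3X - 3Y + 7] = 3*E[X] - 3*E[Y] + 7
= (3)*(1) + (-3)*(-5) + (7)
= 3 + 15 + 7 = 25

25


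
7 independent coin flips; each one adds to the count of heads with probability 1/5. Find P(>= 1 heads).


P(at least one) = 1 - P(none)
P(none) = (1 - 1/5)^7 = (4/5)^7 = 16384/78125
P(at least one) = 1 - 16384/78125 = 61741/78125

61741/78125


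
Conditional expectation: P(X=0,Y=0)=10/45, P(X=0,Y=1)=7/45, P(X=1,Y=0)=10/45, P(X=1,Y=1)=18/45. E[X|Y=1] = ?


P(Y=1) = 25/45
E[X|Y=1] = (0*7 + 1*18)/25 = 18/25

18/25


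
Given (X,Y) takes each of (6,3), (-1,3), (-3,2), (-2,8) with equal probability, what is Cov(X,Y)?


E[X]=0, E[Y]=4, E[XY]=-7/4
Cov(X,Y) = E[XY] - E[X]E[Y] = -7/4 - 0*4 = -7/4

-7/4


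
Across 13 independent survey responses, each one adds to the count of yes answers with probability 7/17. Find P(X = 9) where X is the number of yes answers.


P(X=9) = C(13,9) * p^9 * (1-p)^4
= 715 * 40353607/118587876497 * 10000/83521
= 288528290050000/9904578032905937

288528290050000/9904578032905937


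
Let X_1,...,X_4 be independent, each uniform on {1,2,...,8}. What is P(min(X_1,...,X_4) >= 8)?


P(min >= 8) = P(all X_i >= 8) = (P(X_1 >= 8))^4
= (1/8)^4 = 1/4096

1/4096


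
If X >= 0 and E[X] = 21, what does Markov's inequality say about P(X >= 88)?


Markov: P(X >= a) <= E[X]/a
P(X >= 88) <= 21/88

21/88


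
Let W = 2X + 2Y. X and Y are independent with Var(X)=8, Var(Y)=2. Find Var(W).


Independence => Cov(X,Y)=0
Var(2X + 2Y) = 2^2*Var(X) + 2^2*Var(Y)
= 4*8 + 4*2 = 40

40


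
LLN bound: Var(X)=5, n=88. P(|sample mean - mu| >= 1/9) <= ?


Var(Xbar) = Var(X)/n = 5/88
Chebyshev: P(|Xbar-mu| >= 1/9) <= Var(Xbar)/(1/9)^2 = (5/88)/(1/81) = 405/88
Bound exceeds 1, so trivial bound: 1

1


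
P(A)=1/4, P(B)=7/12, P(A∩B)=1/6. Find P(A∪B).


P(A∪B) = P(A) + P(B) - P(A∩B)
= 1/4 + 7/12 - 1/6 = 2/3

2/3


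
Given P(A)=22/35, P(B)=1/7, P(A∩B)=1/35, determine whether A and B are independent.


P(A)*P(B) = 22/35*1/7 = 22/245
P(A∩B) = 1/35 != 22/245, so not independent

No, A and B are not independent


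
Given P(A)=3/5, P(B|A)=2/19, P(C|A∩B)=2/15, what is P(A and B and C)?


P(A∩B∩C) = P(A) * P(B|A) * P(C|A∩B)
= 3/5 * 2/19 * 2/15
= 6/95 * 2/15 = 4/475

4/475


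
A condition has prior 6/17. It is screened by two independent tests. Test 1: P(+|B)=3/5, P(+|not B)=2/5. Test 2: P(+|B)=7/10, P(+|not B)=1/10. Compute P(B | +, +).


After test 1: P(+) = 3/5*6/17 + 2/5*11/17 = 8/17
P(B|+) = (18/85)/(8/17) = 9/20
After test 2 (use post1 as new prior): P(+) = 7/10*9/20 + 1/10*11/20 = 37/100
P(B|+,+) = (63/200)/(37/100) = 63/74

63/74


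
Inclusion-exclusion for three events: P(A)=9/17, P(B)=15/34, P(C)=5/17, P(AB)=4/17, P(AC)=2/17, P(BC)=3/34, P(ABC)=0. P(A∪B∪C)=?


P(A∪B∪C) = P(A)+P(B)+P(C) - P(AB)-P(AC)-P(BC) + P(ABC)
= 9/17+15/34+5/17 - 4/17-2/17-3/34 + 0
= 14/17

14/17


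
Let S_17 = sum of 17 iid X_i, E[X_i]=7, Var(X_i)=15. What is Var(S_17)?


By independence, Var(S_n) = n*Var(X_1) = 17*15 = 255

255


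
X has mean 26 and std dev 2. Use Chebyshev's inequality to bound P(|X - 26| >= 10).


k = 10/2 = 5
Chebyshev: P(|X-mu| >= k*sigma) <= 1/k^2 = 1/5^2 = 1/25

1/25


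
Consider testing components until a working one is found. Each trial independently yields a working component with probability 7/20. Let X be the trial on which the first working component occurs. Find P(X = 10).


P(X=10) = (1-p)^9 * p = (13/20)^9 * 7/20
= 10604499373/512000000000 * 7/20 = 74231495611/10240000000000

74231495611/10240000000000


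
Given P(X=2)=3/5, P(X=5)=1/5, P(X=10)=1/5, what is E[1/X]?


E[1/X] = sum(g(x)*P(x))
= 1/2*3/5 + 1/5*1/5 + 1/10*1/5
= 9/25

9/25


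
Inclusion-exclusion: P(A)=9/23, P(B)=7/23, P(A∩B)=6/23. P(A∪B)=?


P(A∪B) = P(A) + P(B) - P(A∩B)
= 9/23 + 7/23 - 6/23 = 10/23

10/23


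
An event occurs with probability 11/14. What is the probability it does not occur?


P(A') = 1 - P(A) = 1 - 11/14 = 3/14

3/14


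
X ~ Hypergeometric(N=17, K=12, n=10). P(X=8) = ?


P(X=8) = C(12,8)*C(5,2) / C(17,10)
= 495*10 / 19448
= 4950/19448 = 225/884

225/884


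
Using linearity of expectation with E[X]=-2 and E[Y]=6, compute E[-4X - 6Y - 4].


E[-4X - 6Y - 4] = -4*E[X] - 6*E[Y] - 4
= (-4)*(-2) + (-6)*(6) + (-4)
= 8 - 36 - 4 = -32

-32


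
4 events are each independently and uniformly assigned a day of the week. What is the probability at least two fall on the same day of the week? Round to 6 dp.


P(all different) = prod((7-i)/7 for i=0..3) = 0.349854
P(at least one match) = 1 - 0.349854 = 0.650146

0.650146


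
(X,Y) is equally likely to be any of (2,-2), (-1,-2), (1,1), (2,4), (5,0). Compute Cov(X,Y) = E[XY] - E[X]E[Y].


E[X]=9/5, E[Y]=1/5, E[XY]=7/5
Cov(X,Y) = E[XY] - E[X]E[Y] = 7/5 - 9/5*1/5 = 26/25

26/25


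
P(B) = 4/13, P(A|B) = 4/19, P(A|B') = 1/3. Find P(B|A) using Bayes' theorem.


P(A) = P(A|B)P(B) + P(A|B')P(B') = 4/19*4/13 + 1/3*9/13 = 73/247
P(B|A) = P(A|B)P(B)/P(A) = (16/247)/(73/247) = 16/73

16/73


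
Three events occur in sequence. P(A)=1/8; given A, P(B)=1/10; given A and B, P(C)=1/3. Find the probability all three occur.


P(A∩B∩C) = P(A) * P(B|A) * P(C|A∩B)
= 1/8 * 1/10 * 1/3
= 1/80 * 1/3 = 1/240

1/240


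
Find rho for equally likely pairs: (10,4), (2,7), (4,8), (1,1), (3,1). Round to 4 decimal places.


Cov(X,Y) = 1.2000, Var(X) = 10.0000, Var(Y) = 8.5600
rho = Cov/(sqrt(VarX)*sqrt(VarY)) = 0.1297

0.1297


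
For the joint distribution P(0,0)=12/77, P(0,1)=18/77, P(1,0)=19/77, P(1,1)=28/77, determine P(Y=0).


P(Y=0) = P(0,0)+P(1,0) = 12/77 + 19/77 = 31/77

31/77


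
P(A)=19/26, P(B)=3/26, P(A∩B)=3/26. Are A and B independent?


P(A)*P(B) = 19/26*3/26 = 57/676
P(A∩B) = 3/26 != 57/676, so not independent

No, A and B are not independent


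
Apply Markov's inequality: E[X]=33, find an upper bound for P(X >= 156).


Markov: P(X >= a) <= E[X]/a
P(X >= 156) <= 33/156 = 11/52

11/52


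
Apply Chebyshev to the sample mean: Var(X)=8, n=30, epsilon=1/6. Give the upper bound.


Var(Xbar) = Var(X)/n = 8/30
Chebyshev: P(|Xbar-mu| >= 1/6) <= Var(Xbar)/(1/6)^2 = (4/15)/(1/36) = 48/5
Bound exceeds 1, so trivial bound: 1

1


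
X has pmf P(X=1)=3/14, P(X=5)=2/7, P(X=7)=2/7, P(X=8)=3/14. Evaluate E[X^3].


E[X^3] = sum(x^3 * P(x))
= 1*3/14 + 125*2/7 + 343*2/7 + 512*3/14
= 3411/14

3411/14


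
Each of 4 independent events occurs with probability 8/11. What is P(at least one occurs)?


P(at least one) = 1 - P(none)
P(none) = (1 - 8/11)^4 = (3/11)^4 = 81/14641
P(at least one) = 1 - 81/14641 = 14560/14641

14560/14641


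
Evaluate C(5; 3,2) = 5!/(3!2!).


5! = 120
Denominator: 3!=6 * 2!=2
Coefficient = 120 / 12 = 10

10


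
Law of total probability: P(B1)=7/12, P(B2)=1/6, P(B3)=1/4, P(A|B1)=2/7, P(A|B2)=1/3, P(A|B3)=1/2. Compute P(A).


P(A) = P(A|B1)P(B1) + P(A|B2)P(B2) + P(A|B3)P(B3)
= 2/7*7/12 + 1/3*1/6 + 1/2*1/4
= 1/6 + 1/18 + 1/8 = 25/72

25/72


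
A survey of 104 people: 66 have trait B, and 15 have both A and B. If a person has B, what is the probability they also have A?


P(A|B) = P(A∩B)/P(B) = (15/104)/(66/104) = 15/66 = 5/22

5/22


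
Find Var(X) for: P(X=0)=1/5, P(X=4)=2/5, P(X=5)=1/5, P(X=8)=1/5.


E[X] = 21/5, E[X^2] = 121/5
Var(X) = E[X^2] - (E[X])^2 = 121/5 - (21/5)^2 = 164/25

164/25


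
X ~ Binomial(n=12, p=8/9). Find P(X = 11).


P(X=11) = C(12,11) * p^11 * (1-p)^1
= 12 * 8589934592/31381059609 * 1/9
= 34359738368/94143178827

34359738368/94143178827


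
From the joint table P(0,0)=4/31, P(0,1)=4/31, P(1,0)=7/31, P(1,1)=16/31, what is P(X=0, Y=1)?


Read from table: P(X=0, Y=1) = 4/31

4/31


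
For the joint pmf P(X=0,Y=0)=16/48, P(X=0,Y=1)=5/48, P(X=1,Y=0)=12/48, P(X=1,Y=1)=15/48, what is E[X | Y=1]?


P(Y=1) = 20/48
E[X|Y=1] = (0*5 + 1*15)/20 = 15/20 = 3/4

3/4


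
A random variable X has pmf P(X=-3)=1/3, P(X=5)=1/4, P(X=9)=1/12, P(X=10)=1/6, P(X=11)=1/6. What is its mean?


E[X] = sum(x * P(x))
= -3*1/3 + 5*1/4 + 9*1/12 + 10*1/6 + 11*1/6
= 9/2

9/2


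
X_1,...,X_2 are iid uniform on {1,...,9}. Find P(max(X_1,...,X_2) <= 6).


P(max <= 6) = P(all X_i <= 6) = (P(X_1 <= 6))^2
= (6/9)^2 = (2/3)^2 = 4/9

4/9


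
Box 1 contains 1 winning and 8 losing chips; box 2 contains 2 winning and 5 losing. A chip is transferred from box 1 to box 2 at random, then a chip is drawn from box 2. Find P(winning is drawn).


P(transfer winning) = 1/9; P(transfer losing) = 8/9
If winning transferred: Urn II has 3 winning of 8, so P(winning|winning moved) = 3/8
If losing transferred: Urn II has 2 winning of 8, so P(winning|losing moved) = 1/4
By total probability: P(winning) = 1/9*3/8 + 8/9*1/4 = 19/72

19/72


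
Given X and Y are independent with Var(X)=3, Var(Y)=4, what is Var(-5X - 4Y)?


Independence => Cov(X,Y)=0
Var(-5X - 4Y) = (-5)^2*Var(X) + (-4)^2*Var(Y)
= 25*3 + 16*4 = 139

139


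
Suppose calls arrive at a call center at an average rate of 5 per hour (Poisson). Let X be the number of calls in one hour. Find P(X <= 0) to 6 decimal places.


P(X<=0) = e^(-5)*5^0/0!
≈ 0.0067379470
≈ 0.006738

0.006738


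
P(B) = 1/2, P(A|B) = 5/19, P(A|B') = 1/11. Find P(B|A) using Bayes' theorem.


P(A) = P(A|B)P(B) + P(A|B')P(B') = 5/19*1/2 + 1/11*1/2 = 37/209
P(B|A) = P(A|B)P(B)/P(A) = (5/38)/(37/209) = 55/74

55/74


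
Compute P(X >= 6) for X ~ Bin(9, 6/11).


P(X>=6) = P(X=6) + P(X=7) + P(X=8) + P(X=9)
= 489888000/2357947691 + 251942400/2357947691 + 75582720/2357947691 + 10077696/2357947691
= 827490816/2357947691

827490816/2357947691


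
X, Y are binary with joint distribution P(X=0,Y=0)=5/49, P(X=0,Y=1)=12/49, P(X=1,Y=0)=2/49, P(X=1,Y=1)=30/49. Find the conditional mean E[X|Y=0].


P(Y=0) = 7/49
E[X|Y=0] = (0*5 + 1*2)/7 = 2/7

2/7


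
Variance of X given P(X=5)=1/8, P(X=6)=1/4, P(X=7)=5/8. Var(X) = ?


E[X] = 13/2, E[X^2] = 171/4
Var(X) = E[X^2] - (E[X])^2 = 171/4 - (13/2)^2 = 1/2

1/2


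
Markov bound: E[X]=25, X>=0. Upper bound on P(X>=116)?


Markov: P(X >= a) <= E[X]/a
P(X >= 116) <= 25/116

25/116


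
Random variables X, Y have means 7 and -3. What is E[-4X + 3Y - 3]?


E[-4X + 3Y - 3] = -4*E[X] + 3*E[Y] - 3
= (-4)*(7) + (3)*(-3) + (-3)
= -28 - 9 - 3 = -40

-40


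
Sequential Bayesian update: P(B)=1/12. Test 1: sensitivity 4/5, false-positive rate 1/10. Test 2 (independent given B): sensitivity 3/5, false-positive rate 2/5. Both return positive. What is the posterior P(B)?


After test 1: P(+) = 4/5*1/12 + 1/10*11/12 = 19/120
P(B|+) = (1/15)/(19/120) = 8/19
After test 2 (use post1 as new prior): P(+) = 3/5*8/19 + 2/5*11/19 = 46/95
P(B|+,+) = (24/95)/(46/95) = 12/23

12/23


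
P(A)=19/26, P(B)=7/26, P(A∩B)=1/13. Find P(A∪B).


P(A∪B) = P(A) + P(B) - P(A∩B)
= 19/26 + 7/26 - 1/13 = 12/13

12/13


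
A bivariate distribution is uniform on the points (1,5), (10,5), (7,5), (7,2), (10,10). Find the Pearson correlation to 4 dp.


Cov(X,Y) = 3.0000, Var(X) = 10.8000, Var(Y) = 6.6400
rho = Cov/(sqrt(VarX)*sqrt(VarY)) = 0.3543

0.3543


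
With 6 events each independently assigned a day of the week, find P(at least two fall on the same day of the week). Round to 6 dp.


P(all different) = prod((7-i)/7 for i=0..5) = 0.042839
P(at least one match) = 1 - 0.042839 = 0.957161

0.957161


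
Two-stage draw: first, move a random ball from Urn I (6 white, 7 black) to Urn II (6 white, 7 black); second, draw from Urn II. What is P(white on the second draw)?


P(transfer white) = 6/13; P(transfer black) = 7/13
If white transferred: Urn II has 7 white of 14, so P(white|white moved) = 1/2
If black transferred: Urn II has 6 white of 14, so P(white|black moved) = 3/7
By total probability: P(white) = 6/13*1/2 + 7/13*3/7 = 6/13

6/13


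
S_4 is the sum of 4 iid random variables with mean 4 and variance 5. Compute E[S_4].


E[S_n] = n*E[X_1] = 4*4 = 16

16


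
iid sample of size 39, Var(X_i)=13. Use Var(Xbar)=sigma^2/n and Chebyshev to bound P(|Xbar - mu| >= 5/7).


Var(Xbar) = Var(X)/n = 13/39
Chebyshev: P(|Xbar-mu| >= 5/7) <= Var(Xbar)/(5/7)^2 = (1/3)/(25/49) = 49/75

49/75


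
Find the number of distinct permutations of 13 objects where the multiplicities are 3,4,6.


13! = 6227020800
Denominator: 3!=6 * 4!=24 * 6!=720
Coefficient = 6227020800 / 103680 = 60060

60060


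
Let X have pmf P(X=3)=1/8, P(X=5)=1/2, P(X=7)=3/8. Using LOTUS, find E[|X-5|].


E[|X-5|] = sum(g(x)*P(x))
= 2*1/8 + 0*1/2 + 2*3/8
= 1

1


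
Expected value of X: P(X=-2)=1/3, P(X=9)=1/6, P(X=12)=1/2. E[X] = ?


E[X] = sum(x * P(x))
= -2*1/3 + 9*1/6 + 12*1/2
= 41/6

41/6


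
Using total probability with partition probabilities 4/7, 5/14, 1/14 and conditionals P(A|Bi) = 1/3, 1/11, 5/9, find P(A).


P(A) = P(A|B1)P(B1) + P(A|B2)P(B2) + P(A|B3)P(B3)
= 1/3*4/7 + 1/11*5/14 + 5/9*1/14
= 4/21 + 5/154 + 5/126 = 26/99

26/99


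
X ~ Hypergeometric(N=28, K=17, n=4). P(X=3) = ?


P(X=3) = C(17,3)*C(11,1) / C(28,4)
= 680*11 / 20475
= 7480/20475 = 1496/4095

1496/4095


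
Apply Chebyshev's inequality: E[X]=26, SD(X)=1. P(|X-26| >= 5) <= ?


k = 5/1 = 5
Chebyshev: P(|X-mu| >= k*sigma) <= 1/k^2 = 1/5^2 = 1/25

1/25


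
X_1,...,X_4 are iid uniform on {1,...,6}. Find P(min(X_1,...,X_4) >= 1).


P(min >= 1) = P(all X_i >= 1) = (P(X_1 >= 1))^4
= (6/6)^4 = 1^4 = 1

1


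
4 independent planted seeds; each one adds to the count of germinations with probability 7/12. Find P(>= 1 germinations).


P(at least one) = 1 - P(none)
P(none) = (1 - 7/12)^4 = (5/12)^4 = 625/20736
P(at least one) = 1 - 625/20736 = 20111/20736

20111/20736


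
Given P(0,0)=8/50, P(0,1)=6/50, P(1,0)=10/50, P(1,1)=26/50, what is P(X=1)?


P(X=1) = P(1,0)+P(1,1) = 10/50 + 26/50 = 36/50 = 18/25

18/25


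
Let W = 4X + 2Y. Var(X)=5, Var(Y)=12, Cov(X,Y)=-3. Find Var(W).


Var(4X + 2Y) = 4^2*Var(X) + 2^2*Var(Y) + 2*4*2*Cov(X,Y)
= 16*5 + 4*12 + 16*(-3)
= 80 + 48 - 48 = 80

80


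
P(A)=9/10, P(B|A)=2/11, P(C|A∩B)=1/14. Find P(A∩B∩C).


P(A∩B∩C) = P(A) * P(B|A) * P(C|A∩B)
= 9/10 * 2/11 * 1/14
= 9/55 * 1/14 = 9/770

9/770


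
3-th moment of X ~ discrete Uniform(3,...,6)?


E[X^3] = (1/4) * sum(x^3 for x=3..6)
= 432/4 = 108

108


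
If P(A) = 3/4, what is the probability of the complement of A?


P(A') = 1 - P(A) = 1 - 3/4 = 1/4

1/4


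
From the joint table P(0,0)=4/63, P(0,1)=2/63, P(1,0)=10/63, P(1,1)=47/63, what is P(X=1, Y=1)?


Read from table: P(X=1, Y=1) = 47/63

47/63


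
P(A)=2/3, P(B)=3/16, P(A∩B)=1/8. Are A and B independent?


P(A)*P(B) = 2/3*3/16 = 1/8
P(A∩B) = 1/8, which equals P(A)P(B), so independent

Yes, A and B are independent


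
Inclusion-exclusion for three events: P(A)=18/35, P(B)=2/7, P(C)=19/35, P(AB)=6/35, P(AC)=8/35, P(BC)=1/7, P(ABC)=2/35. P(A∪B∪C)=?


P(A∪B∪C) = P(A)+P(B)+P(C) - P(AB)-P(AC)-P(BC) + P(ABC)
= 18/35+2/7+19/35 - 6/35-8/35-1/7 + 2/35
= 6/7

6/7


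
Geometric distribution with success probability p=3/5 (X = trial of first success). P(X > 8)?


P(X > 8) = P(first 8 trials all fail) = (1-p)^8 = (2/5)^8 = 256/390625

256/390625


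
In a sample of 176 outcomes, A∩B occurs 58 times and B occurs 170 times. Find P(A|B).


P(A|B) = P(A∩B)/P(B) = (58/176)/(170/176) = 58/170 = 29/85

29/85


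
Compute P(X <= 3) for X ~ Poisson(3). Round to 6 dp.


P(X<=3) = e^(-3)*3^0/0! + e^(-3)*3^1/1! + e^(-3)*3^2/2! + e^(-3)*3^3/3!
≈ 0.0497870684 + 0.1493612051 + 0.2240418077 + 0.2240418077
= 0.6472318889
≈ 0.647232

0.647232


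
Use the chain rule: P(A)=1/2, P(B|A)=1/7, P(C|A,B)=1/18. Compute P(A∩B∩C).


P(A∩B∩C) = P(A) * P(B|A) * P(C|A∩B)
= 1/2 * 1/7 * 1/18
= 1/14 * 1/18 = 1/252

1/252


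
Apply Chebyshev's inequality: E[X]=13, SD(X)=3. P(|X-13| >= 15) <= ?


k = 15/3 = 5
Chebyshev: P(|X-mu| >= k*sigma) <= 1/k^2 = 1/5^2 = 1/25

1/25


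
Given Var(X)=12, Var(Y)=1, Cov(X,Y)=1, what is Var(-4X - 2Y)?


Var(-4X - 2Y) = (-4)^2*Var(X) + (-2)^2*Var(Y) + 2*(-4)*(-2)*Cov(X,Y)
= 16*12 + 4*1 + 16*1
= 192 + 4 + 16 = 212

212


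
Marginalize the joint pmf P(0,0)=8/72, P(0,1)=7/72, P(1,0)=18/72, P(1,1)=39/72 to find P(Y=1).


P(Y=1) = P(0,1)+P(1,1) = 7/72 + 39/72 = 46/72 = 23/36

23/36


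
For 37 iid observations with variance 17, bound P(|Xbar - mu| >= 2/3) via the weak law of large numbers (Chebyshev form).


Var(Xbar) = Var(X)/n = 17/37
Chebyshev: P(|Xbar-mu| >= 2/3) <= Var(Xbar)/(2/3)^2 = (17/37)/(4/9) = 153/148
Bound exceeds 1, so trivial bound: 1

1


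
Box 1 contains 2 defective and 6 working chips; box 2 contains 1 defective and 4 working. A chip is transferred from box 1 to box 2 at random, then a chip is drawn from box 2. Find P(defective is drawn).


P(transfer defective) = 2/8 = 1/4; P(transfer working) = 3/4
If defective transferred: Urn II has 2 defective of 6, so P(defective|defective moved) = 1/3
If working transferred: Urn II has 1 defective of 6, so P(defective|working moved) = 1/6
By total probability: P(defective) = 1/4*1/3 + 3/4*1/6 = 5/24

5/24


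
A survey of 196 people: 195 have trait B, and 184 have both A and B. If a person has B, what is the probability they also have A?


P(A|B) = P(A∩B)/P(B) = (184/196)/(195/196) = 184/195

184/195


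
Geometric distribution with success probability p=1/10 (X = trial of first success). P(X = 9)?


P(X=9) = (1-p)^8 * p = (9/10)^8 * 1/10
= 43046721/100000000 * 1/10 = 43046721/1000000000

43046721/1000000000


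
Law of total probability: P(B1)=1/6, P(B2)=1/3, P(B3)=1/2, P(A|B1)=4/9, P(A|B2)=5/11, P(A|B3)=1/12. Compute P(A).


P(A) = P(A|B1)P(B1) + P(A|B2)P(B2) + P(A|B3)P(B3)
= 4/9*1/6 + 5/11*1/3 + 1/12*1/2
= 2/27 + 5/33 + 1/24 = 635/2376

635/2376


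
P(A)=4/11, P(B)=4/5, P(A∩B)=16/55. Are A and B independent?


P(A)*P(B) = 4/11*4/5 = 16/55
P(A∩B) = 16/55, which equals P(A)P(B), so independent

Yes, A and B are independent


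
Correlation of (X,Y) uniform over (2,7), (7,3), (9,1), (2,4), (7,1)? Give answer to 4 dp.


Cov(X,Y) = -5.4800, Var(X) = 8.2400, Var(Y) = 4.9600
rho = Cov/(sqrt(VarX)*sqrt(VarY)) = -0.8572

-0.8572


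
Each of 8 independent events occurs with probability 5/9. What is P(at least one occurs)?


P(at least one) = 1 - P(none)
P(none) = (1 - 5/9)^8 = (4/9)^8 = 65536/43046721
P(at least one) = 1 - 65536/43046721 = 42981185/43046721

42981185/43046721


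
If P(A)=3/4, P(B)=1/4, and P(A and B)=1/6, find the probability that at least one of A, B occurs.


P(A∪B) = P(A) + P(B) - P(A∩B)
= 3/4 + 1/4 - 1/6 = 5/6

5/6


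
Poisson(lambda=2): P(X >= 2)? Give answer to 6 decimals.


P(X>=2) = 1 - P(X<=1) = 1 - (e^(-2)*2^0/0! + e^(-2)*2^1/1!)
≈ 1 - (0.1353352832 + 0.2706705665)
= 1 - 0.4060058497 = 0.5939941503
≈ 0.593994

0.593994


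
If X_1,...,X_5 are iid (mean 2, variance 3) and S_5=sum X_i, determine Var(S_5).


By independence, Var(S_n) = n*Var(X_1) = 5*3 = 15

15


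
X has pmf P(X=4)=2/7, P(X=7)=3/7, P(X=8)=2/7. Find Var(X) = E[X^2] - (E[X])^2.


E[X] = 45/7, E[X^2] = 307/7
Var(X) = E[X^2] - (E[X])^2 = 307/7 - (45/7)^2 = 124/49

124/49


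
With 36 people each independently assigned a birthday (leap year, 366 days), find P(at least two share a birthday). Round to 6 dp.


P(all different) = prod((366-i)/366 for i=0..35) = 0.168667
P(at least one match) = 1 - 0.168667 = 0.831333

0.831333


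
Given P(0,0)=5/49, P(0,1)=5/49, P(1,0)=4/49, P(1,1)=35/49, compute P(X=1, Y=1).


Read from table: P(X=1, Y=1) = 35/49 = 5/7

5/7


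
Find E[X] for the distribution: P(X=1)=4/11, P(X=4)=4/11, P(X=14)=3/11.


E[X] = sum(x * P(x))
= 1*4/11 + 4*4/11 + 14*3/11
= 62/11

62/11


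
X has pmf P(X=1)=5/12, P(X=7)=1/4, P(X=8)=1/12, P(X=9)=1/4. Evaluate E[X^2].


E[X^2] = sum(x^2 * P(x))
= 1*5/12 + 49*1/4 + 64*1/12 + 81*1/4
= 153/4

153/4


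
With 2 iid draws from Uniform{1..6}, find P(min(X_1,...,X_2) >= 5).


P(min >= 5) = P(all X_i >= 5) = (P(X_1 >= 5))^2
= (2/6)^2 = (1/3)^2 = 1/9

1/9


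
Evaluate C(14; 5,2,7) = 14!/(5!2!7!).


14! = 87178291200
Denominator: 5!=120 * 2!=2 * 7!=5040
Coefficient = 87178291200 / 1209600 = 72072

72072


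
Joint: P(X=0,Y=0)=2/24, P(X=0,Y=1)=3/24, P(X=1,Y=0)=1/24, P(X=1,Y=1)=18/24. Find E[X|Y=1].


P(Y=1) = 21/24
E[X|Y=1] = (0*3 + 1*18)/21 = 18/21 = 6/7

6/7


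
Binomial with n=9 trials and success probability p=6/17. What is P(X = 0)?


P(X=0) = C(9,0) * p^0 * (1-p)^9
= 1 * 1 * 2357947691/118587876497
= 2357947691/118587876497

2357947691/118587876497


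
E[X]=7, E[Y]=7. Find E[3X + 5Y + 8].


E[3X + 5Y + 8] = 3*E[X] + 5*E[Y] + 8
= (3)*(7) + (5)*(7) + (8)
= 21 + 35 + 8 = 64

64


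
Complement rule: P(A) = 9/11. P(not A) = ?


P(A') = 1 - P(A) = 1 - 9/11 = 2/11

2/11


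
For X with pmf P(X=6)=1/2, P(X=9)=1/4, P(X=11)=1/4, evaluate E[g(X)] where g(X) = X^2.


E[X^2] = sum(g(x)*P(x))
= 36*1/2 + 81*1/4 + 121*1/4
= 137/2

137/2


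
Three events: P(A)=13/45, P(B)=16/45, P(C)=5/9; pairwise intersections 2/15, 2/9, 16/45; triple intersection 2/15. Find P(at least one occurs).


P(A∪B∪C) = P(A)+P(B)+P(C) - P(AB)-P(AC)-P(BC) + P(ABC)
= 13/45+16/45+5/9 - 2/15-2/9-16/45 + 2/15
= 28/45

28/45


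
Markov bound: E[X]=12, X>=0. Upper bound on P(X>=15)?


Markov: P(X >= a) <= E[X]/a
P(X >= 15) <= 12/15 = 4/5

4/5


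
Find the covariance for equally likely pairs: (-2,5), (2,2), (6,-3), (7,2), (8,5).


E[X]=21/5, E[Y]=11/5, E[XY]=6
Cov(X,Y) = E[XY] - E[X]E[Y] = 6 - 21/5*11/5 = -81/25

-81/25


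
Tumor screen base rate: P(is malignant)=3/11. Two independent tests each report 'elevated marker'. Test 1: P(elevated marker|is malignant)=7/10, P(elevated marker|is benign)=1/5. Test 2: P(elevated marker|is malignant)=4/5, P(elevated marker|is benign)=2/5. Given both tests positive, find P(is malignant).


After test 1: P(+) = 7/10*3/11 + 1/5*8/11 = 37/110
P(B|+) = (21/110)/(37/110) = 21/37
After test 2 (use post1 as new prior): P(+) = 4/5*21/37 + 2/5*16/37 = 116/185
P(B|+,+) = (84/185)/(116/185) = 21/29

21/29


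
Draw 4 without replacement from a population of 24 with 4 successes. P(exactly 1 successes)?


P(X=1) = C(4,1)*C(20,3) / C(24,4)
= 4*1140 / 10626
= 4560/10626 = 760/1771

760/1771


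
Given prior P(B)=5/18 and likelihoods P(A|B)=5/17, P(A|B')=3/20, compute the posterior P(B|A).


P(A) = P(A|B)P(B) + P(A|B')P(B') = 5/17*5/18 + 3/20*13/18 = 1163/6120
P(B|A) = P(A|B)P(B)/P(A) = (25/306)/(1163/6120) = 500/1163

500/1163


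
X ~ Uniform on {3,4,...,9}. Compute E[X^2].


E[X^2] = (1/7) * sum(x^2 for x=3..9)
= 280/7 = 40

40


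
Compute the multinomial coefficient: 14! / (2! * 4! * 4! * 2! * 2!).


14! = 87178291200
Denominator: 2!=2 * 4!=24 * 4!=24 * 2!=2 * 2!=2
Coefficient = 87178291200 / 4608 = 18918900

18918900


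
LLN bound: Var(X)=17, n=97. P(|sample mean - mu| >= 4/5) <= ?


Var(Xbar) = Var(X)/n = 17/97
Chebyshev: P(|Xbar-mu| >= 4/5) <= Var(Xbar)/(4/5)^2 = (17/97)/(16/25) = 425/1552

425/1552


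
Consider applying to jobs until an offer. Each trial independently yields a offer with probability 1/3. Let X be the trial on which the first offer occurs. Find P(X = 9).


P(X=9) = (1-p)^8 * p = (2/3)^8 * 1/3
= 256/6561 * 1/3 = 256/19683

256/19683


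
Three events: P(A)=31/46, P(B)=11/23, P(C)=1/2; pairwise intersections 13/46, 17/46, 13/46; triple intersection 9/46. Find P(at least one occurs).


P(A∪B∪C) = P(A)+P(B)+P(C) - P(AB)-P(AC)-P(BC) + P(ABC)
= 31/46+11/23+1/2 - 13/46-17/46-13/46 + 9/46
= 21/23

21/23


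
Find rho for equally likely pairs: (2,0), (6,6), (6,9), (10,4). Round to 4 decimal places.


Cov(X,Y) = 4.0000, Var(X) = 8.0000, Var(Y) = 10.6875
rho = Cov/(sqrt(VarX)*sqrt(VarY)) = 0.4326

0.4326


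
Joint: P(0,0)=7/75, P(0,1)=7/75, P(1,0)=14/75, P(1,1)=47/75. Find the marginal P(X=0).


P(X=0) = P(0,0)+P(0,1) = 7/75 + 7/75 = 14/75

14/75


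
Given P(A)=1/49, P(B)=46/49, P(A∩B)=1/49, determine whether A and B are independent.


P(A)*P(B) = 1/49*46/49 = 46/2401
P(A∩B) = 1/49 != 46/2401, so not independent

No, A and B are not independent


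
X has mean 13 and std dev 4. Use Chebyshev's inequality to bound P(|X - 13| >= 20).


k = 20/4 = 5
Chebyshev: P(|X-mu| >= k*sigma) <= 1/k^2 = 1/5^2 = 1/25

1/25


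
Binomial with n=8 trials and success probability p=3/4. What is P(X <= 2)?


P(X<=2) = P(X=0) + P(X=1) + P(X=2)
= 1/65536 + 3/8192 + 63/16384
= 277/65536

277/65536


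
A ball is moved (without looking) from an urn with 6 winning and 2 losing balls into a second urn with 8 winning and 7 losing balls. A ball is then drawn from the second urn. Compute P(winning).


P(transfer winning) = 6/8 = 3/4; P(transfer losing) = 1/4
If winning transferred: Urn II has 9 winning of 16, so P(winning|winning moved) = 9/16
If losing transferred: Urn II has 8 winning of 16, so P(winning|losing moved) = 1/2
By total probability: P(winning) = 3/4*9/16 + 1/4*1/2 = 35/64

35/64


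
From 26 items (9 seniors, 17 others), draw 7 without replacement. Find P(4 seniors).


P(X=4) = C(9,4)*C(17,3) / C(26,7)
= 126*680 / 657800
= 85680/657800 = 2142/16445

2142/16445


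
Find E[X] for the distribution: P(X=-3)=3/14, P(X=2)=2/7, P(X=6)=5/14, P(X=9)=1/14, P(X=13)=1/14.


E[X] = sum(x * P(x))
= -3*3/14 + 2*2/7 + 6*5/14 + 9*1/14 + 13*1/14
= 51/14

51/14


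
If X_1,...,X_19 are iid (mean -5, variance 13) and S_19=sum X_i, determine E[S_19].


E[S_n] = n*E[X_1] = 19*-5 = -95

-95


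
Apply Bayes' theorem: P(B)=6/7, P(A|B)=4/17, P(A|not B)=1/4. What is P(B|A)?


P(A) = P(A|B)P(B) + P(A|B')P(B') = 4/17*6/7 + 1/4*1/7 = 113/476
P(B|A) = P(A|B)P(B)/P(A) = (24/119)/(113/476) = 96/113

96/113


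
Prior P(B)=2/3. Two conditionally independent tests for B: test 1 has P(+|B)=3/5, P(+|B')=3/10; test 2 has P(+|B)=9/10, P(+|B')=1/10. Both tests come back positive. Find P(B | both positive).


After test 1: P(+) = 3/5*2/3 + 3/10*1/3 = 1/2
P(B|+) = (2/5)/(1/2) = 4/5
After test 2 (use post1 as new prior): P(+) = 9/10*4/5 + 1/10*1/5 = 37/50
P(B|+,+) = (18/25)/(37/50) = 36/37

36/37


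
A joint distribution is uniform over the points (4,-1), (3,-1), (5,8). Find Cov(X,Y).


E[X]=4, E[Y]=2, E[XY]=11
Cov(X,Y) = E[XY] - E[X]E[Y] = 11 - 4*2 = 3

3


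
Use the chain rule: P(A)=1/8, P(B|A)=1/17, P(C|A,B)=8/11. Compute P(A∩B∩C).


P(A∩B∩C) = P(A) * P(B|A) * P(C|A∩B)
= 1/8 * 1/17 * 8/11
= 1/136 * 8/11 = 1/187

1/187


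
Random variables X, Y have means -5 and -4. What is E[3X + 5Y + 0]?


E[3X + 5Y + 0] = 3*E[X] + 5*E[Y] + 0
= (3)*(-5) + (5)*(-4) + (0)
= -15 - 20 + 0 = -35

-35


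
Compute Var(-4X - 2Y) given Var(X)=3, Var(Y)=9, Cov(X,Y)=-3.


Var(-4X - 2Y) = (-4)^2*Var(X) + (-2)^2*Var(Y) + 2*(-4)*(-2)*Cov(X,Y)
= 16*3 + 4*9 + 16*(-3)
= 48 + 36 - 48 = 36

36


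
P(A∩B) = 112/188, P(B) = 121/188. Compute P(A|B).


P(A|B) = P(A∩B)/P(B) = (112/188)/(121/188) = 112/121

112/121


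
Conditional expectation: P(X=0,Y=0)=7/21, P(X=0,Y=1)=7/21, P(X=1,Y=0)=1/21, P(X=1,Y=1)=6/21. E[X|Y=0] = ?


P(Y=0) = 8/21
E[X|Y=0] = (0*7 + 1*1)/8 = 1/8

1/8


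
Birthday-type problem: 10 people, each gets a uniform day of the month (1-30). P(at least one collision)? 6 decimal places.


P(all different) = prod((30-i)/30 for i=0..9) = 0.184639
P(at least one match) = 1 - 0.184639 = 0.815361

0.815361


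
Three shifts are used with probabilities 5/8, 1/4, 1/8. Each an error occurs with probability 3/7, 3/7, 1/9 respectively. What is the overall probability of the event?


P(A) = P(A|B1)P(B1) + P(A|B2)P(B2) + P(A|B3)P(B3)
= 3/7*5/8 + 3/7*1/4 + 1/9*1/8
= 15/56 + 3/28 + 1/72 = 7/18

7/18


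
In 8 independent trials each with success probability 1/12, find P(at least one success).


P(at least one) = 1 - P(none)
P(none) = (1 - 1/12)^8 = (11/12)^8 = 214358881/429981696
P(at least one) = 1 - 214358881/429981696 = 215622815/429981696

215622815/429981696


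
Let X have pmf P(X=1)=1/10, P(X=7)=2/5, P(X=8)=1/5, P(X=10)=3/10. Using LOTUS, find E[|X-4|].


E[|X-4|] = sum(g(x)*P(x))
= 3*1/10 + 3*2/5 + 4*1/5 + 6*3/10
= 41/10

41/10


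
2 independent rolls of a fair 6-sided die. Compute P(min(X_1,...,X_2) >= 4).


P(min >= 4) = P(all X_i >= 4) = (P(X_1 >= 4))^2
= (3/6)^2 = (1/2)^2 = 1/4

1/4


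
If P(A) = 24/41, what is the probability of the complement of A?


P(A') = 1 - P(A) = 1 - 24/41 = 17/41

17/41


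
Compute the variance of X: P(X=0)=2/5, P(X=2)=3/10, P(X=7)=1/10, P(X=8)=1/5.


E[X] = 29/10, E[X^2] = 189/10
Var(X) = E[X^2] - (E[X])^2 = 189/10 - (29/10)^2 = 1049/100

1049/100


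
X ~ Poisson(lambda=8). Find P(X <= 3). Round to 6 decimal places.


P(X<=3) = e^(-8)*8^0/0! + e^(-8)*8^1/1! + e^(-8)*8^2/2! + e^(-8)*8^3/3!
≈ 0.0003354626 + 0.0026837010 + 0.0107348041 + 0.0286261442
= 0.0423801119
≈ 0.042380

0.042380


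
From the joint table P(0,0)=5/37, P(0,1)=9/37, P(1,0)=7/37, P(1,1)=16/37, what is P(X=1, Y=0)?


Read from table: P(X=1, Y=0) = 7/37

7/37


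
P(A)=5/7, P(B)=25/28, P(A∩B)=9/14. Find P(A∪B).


P(A∪B) = P(A) + P(B) - P(A∩B)
= 5/7 + 25/28 - 9/14 = 27/28

27/28


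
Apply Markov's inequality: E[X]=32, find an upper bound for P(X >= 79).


Markov: P(X >= a) <= E[X]/a
P(X >= 79) <= 32/79

32/79


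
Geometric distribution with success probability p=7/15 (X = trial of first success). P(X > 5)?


P(X > 5) = P(first 5 trials all fail) = (1-p)^5 = (8/15)^5 = 32768/759375

32768/759375


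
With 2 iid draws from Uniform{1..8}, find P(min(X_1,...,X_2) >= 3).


P(min >= 3) = P(all X_i >= 3) = (P(X_1 >= 3))^2
= (6/8)^2 = (3/4)^2 = 9/16

9/16


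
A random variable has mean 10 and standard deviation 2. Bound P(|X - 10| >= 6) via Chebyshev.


k = 6/2 = 3
Chebyshev: P(|X-mu| >= k*sigma) <= 1/k^2 = 1/3^2 = 1/9

1/9


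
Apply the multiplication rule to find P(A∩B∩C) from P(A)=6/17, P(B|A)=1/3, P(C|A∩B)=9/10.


P(A∩B∩C) = P(A) * P(B|A) * P(C|A∩B)
= 6/17 * 1/3 * 9/10
= 2/17 * 9/10 = 9/85

9/85


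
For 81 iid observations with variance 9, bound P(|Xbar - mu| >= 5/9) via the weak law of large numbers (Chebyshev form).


Var(Xbar) = Var(X)/n = 9/81
Chebyshev: P(|Xbar-mu| >= 5/9) <= Var(Xbar)/(5/9)^2 = (1/9)/(25/81) = 9/25

9/25


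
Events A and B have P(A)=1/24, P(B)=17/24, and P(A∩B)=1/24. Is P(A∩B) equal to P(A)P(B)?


P(A)*P(B) = 1/24*17/24 = 17/576
P(A∩B) = 1/24 != 17/576, so not independent

No, A and B are not independent


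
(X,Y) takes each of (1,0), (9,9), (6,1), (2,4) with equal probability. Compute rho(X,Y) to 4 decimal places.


Cov(X,Y) = 8.0000, Var(X) = 10.2500, Var(Y) = 12.2500
rho = Cov/(sqrt(VarX)*sqrt(VarY)) = 0.7139

0.7139


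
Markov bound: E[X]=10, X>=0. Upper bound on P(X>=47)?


Markov: P(X >= a) <= E[X]/a
P(X >= 47) <= 10/47

10/47


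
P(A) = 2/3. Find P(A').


P(A') = 1 - P(A) = 1 - 2/3 = 1/3

1/3


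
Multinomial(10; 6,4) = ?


10! = 3628800
Denominator: 6!=720 * 4!=24
Coefficient = 3628800 / 17280 = 210

210


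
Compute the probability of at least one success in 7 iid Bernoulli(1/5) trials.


P(at least one) = 1 - P(none)
P(none) = (1 - 1/5)^7 = (4/5)^7 = 16384/78125
P(at least one) = 1 - 16384/78125 = 61741/78125

61741/78125


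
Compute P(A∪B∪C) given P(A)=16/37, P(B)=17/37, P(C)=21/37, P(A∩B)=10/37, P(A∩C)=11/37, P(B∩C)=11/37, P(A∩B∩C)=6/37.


P(A∪B∪C) = P(A)+P(B)+P(C) - P(AB)-P(AC)-P(BC) + P(ABC)
= 16/37+17/37+21/37 - 10/37-11/37-11/37 + 6/37
= 28/37

28/37


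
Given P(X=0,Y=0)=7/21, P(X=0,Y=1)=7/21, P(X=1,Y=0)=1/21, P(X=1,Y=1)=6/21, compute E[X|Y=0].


P(Y=0) = 8/21
E[X|Y=0] = (0*7 + 1*1)/8 = 1/8

1/8


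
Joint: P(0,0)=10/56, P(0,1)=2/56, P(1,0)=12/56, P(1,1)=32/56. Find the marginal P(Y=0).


P(Y=0) = P(0,0)+P(1,0) = 10/56 + 12/56 = 22/56 = 11/28

11/28


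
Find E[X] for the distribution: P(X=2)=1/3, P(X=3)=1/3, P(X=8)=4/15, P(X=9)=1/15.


E[X] = sum(x * P(x))
= 2*1/3 + 3*1/3 + 8*4/15 + 9*1/15
= 22/5

22/5


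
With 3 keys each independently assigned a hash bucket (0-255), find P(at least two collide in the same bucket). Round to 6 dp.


P(all different) = prod((256-i)/256 for i=0..2) = 0.988312
P(at least one match) = 1 - 0.988312 = 0.011688

0.011688


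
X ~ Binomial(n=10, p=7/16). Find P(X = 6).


P(X=6) = C(10,6) * p^6 * (1-p)^4
= 210 * 117649/16777216 * 6561/65536
= 81048984345/549755813888

81048984345/549755813888


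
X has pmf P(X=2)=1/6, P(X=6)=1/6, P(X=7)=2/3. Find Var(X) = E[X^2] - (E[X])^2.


E[X] = 6, E[X^2] = 118/3
Var(X) = E[X^2] - (E[X])^2 = 118/3 - (6)^2 = 10/3

10/3


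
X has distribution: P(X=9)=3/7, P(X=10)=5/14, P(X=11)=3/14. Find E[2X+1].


E[2X+1] = sum(g(x)*P(x))
= 19*3/7 + 21*5/14 + 23*3/14
= 144/7

144/7


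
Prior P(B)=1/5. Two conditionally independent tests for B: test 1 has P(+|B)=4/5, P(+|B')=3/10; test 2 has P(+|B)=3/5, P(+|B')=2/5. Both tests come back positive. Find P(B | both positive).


After test 1: P(+) = 4/5*1/5 + 3/10*4/5 = 2/5
P(B|+) = (4/25)/(2/5) = 2/5
After test 2 (use post1 as new prior): P(+) = 3/5*2/5 + 2/5*3/5 = 12/25
P(B|+,+) = (6/25)/(12/25) = 1/2

1/2


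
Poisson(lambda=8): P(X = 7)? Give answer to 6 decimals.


P(X=7) = e^(-8) * 8^7 / 7!
≈ 0.0003354626279 * 2097152 / 5040
≈ 0.139587

0.139587


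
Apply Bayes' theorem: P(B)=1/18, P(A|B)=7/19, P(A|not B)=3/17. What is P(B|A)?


P(A) = P(A|B)P(B) + P(A|B')P(B') = 7/19*1/18 + 3/17*17/18 = 32/171
P(B|A) = P(A|B)P(B)/P(A) = (7/342)/(32/171) = 7/64

7/64


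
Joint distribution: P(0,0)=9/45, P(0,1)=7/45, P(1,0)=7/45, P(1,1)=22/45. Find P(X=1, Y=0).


Read from table: P(X=1, Y=0) = 7/45

7/45


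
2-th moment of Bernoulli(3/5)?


For Bernoulli: X in {0,1}
E[X^2] = 0^2*(1-3/5) + 1^2*3/5 = 3/5

3/5


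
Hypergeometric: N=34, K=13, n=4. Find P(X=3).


P(X=3) = C(13,3)*C(21,1) / C(34,4)
= 286*21 / 46376
= 6006/46376 = 273/2108

273/2108


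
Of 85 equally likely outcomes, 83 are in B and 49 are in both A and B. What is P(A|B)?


P(A|B) = P(A∩B)/P(B) = (49/85)/(83/85) = 49/83

49/83


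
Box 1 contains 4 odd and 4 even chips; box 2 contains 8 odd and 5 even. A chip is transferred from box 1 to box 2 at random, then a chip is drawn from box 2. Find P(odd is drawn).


P(transfer odd) = 4/8 = 1/2; P(transfer even) = 1/2
If odd transferred: Urn II has 9 odd of 14, so P(odd|odd moved) = 9/14
If even transferred: Urn II has 8 odd of 14, so P(odd|even moved) = 4/7
By total probability: P(odd) = 1/2*9/14 + 1/2*4/7 = 17/28

17/28


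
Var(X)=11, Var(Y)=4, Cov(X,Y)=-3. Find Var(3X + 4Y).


Var(3X + 4Y) = 3^2*Var(X) + 4^2*Var(Y) + 2*3*4*Cov(X,Y)
= 9*11 + 16*4 + 24*(-3)
= 99 + 64 - 72 = 91

91


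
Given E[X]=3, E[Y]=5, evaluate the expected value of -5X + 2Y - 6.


E[-5X + 2Y - 6] = -5*E[X] + 2*E[Y] - 6
= (-5)*(3) + (2)*(5) + (-6)
= -15 + 10 - 6 = -11

-11
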